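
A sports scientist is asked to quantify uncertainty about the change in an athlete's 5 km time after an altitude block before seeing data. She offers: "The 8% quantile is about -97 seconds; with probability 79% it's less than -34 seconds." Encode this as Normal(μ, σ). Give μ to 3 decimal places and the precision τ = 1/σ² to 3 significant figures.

For Normal(μ,σ), the p-quantile is μ + z_p·σ. Here z_{0.08} = -1.405, z_{0.79} = 0.8064.
So -97 = μ − 1.405σ and -34 = μ + 0.8064σ.
Subtracting: σ = (-34 − -97)/(0.8064 − (-1.405)) = 28.488.
Then μ = -97 − (-1.405)·28.488 = -56.973.
Precision τ = 1/σ² = 1/28.49² = 0.00123.

μ = -56.973, τ = 0.00123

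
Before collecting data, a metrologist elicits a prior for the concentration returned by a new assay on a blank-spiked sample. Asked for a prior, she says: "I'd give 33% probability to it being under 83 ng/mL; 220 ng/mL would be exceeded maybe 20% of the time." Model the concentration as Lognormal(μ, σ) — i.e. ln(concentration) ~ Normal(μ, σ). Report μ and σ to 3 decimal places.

If T ~ Lognormal(μ,σ) then ln T ~ Normal(μ,σ), so the p-quantile of ln T is μ + z_p·σ.
ln(83) = 4.419 and ln(220) = 5.394; z_{0.33} = -0.4399, z_{0.8} = 0.8416.
σ = (5.394 − 4.419)/(0.8416 − (-0.4399)) = 0.761.
μ = 4.419 − (-0.4399)·0.761 = 4.753.

μ ≈ 4.753, σ ≈ 0.761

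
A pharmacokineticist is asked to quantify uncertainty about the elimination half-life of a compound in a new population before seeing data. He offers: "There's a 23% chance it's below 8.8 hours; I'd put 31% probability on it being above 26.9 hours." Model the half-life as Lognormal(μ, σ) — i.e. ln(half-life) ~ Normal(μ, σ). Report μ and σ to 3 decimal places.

μ ≈ 2.843, σ ≈ 0.905

If T ~ Lognormal(μ,σ) then ln T ~ Normal(μ,σ), so the p-quantile of ln T is μ + z_p·σ.
ln(8.8) = 2.175 and ln(26.9) = 3.292; z_{0.23} = -0.7388, z_{0.69} = 0.4959.
σ = (3.292 − 2.175)/(0.4959 − (-0.7388)) = 0.905.
μ = 2.175 − (-0.7388)·0.905 = 2.843.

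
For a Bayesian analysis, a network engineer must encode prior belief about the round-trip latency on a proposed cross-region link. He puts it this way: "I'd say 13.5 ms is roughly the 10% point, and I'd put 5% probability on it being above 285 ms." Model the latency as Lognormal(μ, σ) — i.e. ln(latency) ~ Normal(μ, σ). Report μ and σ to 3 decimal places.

μ ≈ 3.938, σ ≈ 1.042

If T ~ Lognormal(μ,σ) then ln T ~ Normal(μ,σ), so the p-quantile of ln T is μ + z_p·σ.
ln(13.5) = 2.603 and ln(285) = 5.652; z_{0.1} = -1.282, z_{0.95} = 1.645.
σ = (5.652 − 2.603)/(1.645 − (-1.282)) = 1.042.
μ = 2.603 − (-1.282)·1.042 = 3.938.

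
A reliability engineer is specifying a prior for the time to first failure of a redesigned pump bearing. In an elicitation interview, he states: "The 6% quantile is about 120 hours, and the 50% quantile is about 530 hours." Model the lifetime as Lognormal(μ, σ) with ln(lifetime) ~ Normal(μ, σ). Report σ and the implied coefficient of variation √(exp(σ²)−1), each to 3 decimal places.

If T ~ Lognormal(μ,σ) then ln T ~ Normal(μ,σ), so the p-quantile of ln T is μ + z_p·σ.
ln(120) = 4.787 and ln(530) = 6.273; z_{0.06} = -1.555, z_{0.5} = 0.
σ = (6.273 − 4.787)/(0 − (-1.555)) = 0.955.
μ = 4.787 − (-1.555)·0.955 = 6.273.
CV = √(exp(σ²)−1) = √(exp(0.9127)−1) = 1.221.

σ ≈ 0.955, CV ≈ 1.221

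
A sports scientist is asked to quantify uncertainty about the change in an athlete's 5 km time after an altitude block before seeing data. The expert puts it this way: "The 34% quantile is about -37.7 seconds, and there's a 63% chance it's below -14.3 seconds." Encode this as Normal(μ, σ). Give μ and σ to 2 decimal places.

μ = -24.73, σ = 31.44

For Normal(μ,σ), the p-quantile is μ + z_p·σ. Here z_{0.34} = -0.4125, z_{0.63} = 0.3319.
So -37.7 = μ − 0.4125σ and -14.3 = μ + 0.3319σ.
Subtracting: σ = (-14.3 − -37.7)/(0.3319 − (-0.4125)) = 31.44.
Then μ = -37.7 − (-0.4125)·31.44 = -24.73.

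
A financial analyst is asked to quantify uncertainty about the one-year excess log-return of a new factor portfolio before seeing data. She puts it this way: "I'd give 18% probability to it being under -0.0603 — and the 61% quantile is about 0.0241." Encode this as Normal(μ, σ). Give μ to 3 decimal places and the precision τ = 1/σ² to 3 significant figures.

For Normal(μ,σ), the p-quantile is μ + z_p·σ. Here z_{0.18} = -0.9154, z_{0.61} = 0.2793.
So -0.0603 = μ − 0.9154σ and 0.0241 = μ + 0.2793σ.
Subtracting: σ = (0.0241 − -0.0603)/(0.2793 − (-0.9154)) = 0.071.
Then μ = -0.0603 − (-0.9154)·0.071 = 0.004.
Precision τ = 1/σ² = 1/0.07065² = 200.

μ = 0.004, τ = 200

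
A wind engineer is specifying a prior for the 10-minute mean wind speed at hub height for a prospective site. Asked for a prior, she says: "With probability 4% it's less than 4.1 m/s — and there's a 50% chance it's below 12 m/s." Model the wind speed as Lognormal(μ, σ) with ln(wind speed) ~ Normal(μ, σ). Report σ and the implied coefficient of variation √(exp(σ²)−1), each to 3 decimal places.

If T ~ Lognormal(μ,σ) then ln T ~ Normal(μ,σ), so the p-quantile of ln T is μ + z_p·σ.
ln(4.1) = 1.411 and ln(12) = 2.485; z_{0.04} = -1.751, z_{0.5} = 0.
σ = (2.485 − 1.411)/(0 − (-1.751)) = 0.613.
μ = 1.411 − (-1.751)·0.613 = 2.485.
CV = √(exp(σ²)−1) = √(exp(0.3763)−1) = 0.676.

σ ≈ 0.613, CV ≈ 0.676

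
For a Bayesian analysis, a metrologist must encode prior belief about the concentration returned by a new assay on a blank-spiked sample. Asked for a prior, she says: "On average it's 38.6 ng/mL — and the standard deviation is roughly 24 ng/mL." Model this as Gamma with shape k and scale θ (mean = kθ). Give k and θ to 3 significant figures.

k ≈ 2.59, θ ≈ 14.9

For Gamma(k, scale θ): mean = kθ, variance = kθ², so CV = 1/√k.
CV = SD/mean = 24/38.6 = 0.6218, hence k = 1/CV² = 2.59.
Then θ = mean/k = 38.6/2.59 = 14.9.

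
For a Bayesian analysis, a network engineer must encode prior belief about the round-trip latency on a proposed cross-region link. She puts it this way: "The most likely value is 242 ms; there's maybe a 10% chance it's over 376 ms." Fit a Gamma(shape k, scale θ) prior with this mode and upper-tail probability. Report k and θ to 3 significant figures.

Gamma(k,θ) with k>1 has mode (k−1)θ, so θ = 242/(k−1).
Need P(X < 376) = 0.9 with θ tied to k this way. Start at k = 2, θ = 242: P(X<376) ≈ 0.460.
Too low — raise k to concentrate. Iterating converges to k ≈ 10.6.
Then θ = 242/(10.6−1) ≈ 25.1.

k ≈ 10.6, θ ≈ 25.1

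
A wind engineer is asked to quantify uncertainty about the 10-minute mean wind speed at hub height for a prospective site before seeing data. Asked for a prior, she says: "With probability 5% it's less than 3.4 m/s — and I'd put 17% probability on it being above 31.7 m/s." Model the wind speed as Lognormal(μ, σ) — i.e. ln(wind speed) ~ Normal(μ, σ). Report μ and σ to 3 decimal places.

μ ≈ 2.637, σ ≈ 0.859

If T ~ Lognormal(μ,σ) then ln T ~ Normal(μ,σ), so the p-quantile of ln T is μ + z_p·σ.
ln(3.4) = 1.224 and ln(31.7) = 3.456; z_{0.05} = -1.645, z_{0.83} = 0.9542.
σ = (3.456 − 1.224)/(0.9542 − (-1.645)) = 0.859.
μ = 1.224 − (-1.645)·0.859 = 2.637.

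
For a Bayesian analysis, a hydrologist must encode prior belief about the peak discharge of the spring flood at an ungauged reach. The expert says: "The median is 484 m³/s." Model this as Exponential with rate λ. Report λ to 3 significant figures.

λ ≈ 0.00143

Exponential median = ln 2 / λ, so λ = ln 2 / 484.0 = 0.00143.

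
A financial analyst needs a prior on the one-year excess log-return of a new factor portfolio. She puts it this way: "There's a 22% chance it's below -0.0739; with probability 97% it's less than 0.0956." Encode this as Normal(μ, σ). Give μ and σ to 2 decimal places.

μ = -0.02, σ = 0.06

For Normal(μ,σ), the p-quantile is μ + z_p·σ. Here z_{0.22} = -0.7722, z_{0.97} = 1.881.
So -0.0739 = μ − 0.7722σ and 0.0956 = μ + 1.881σ.
Subtracting: σ = (0.0956 − -0.0739)/(1.881 − (-0.7722)) = 0.06.
Then μ = -0.0739 − (-0.7722)·0.06 = -0.02.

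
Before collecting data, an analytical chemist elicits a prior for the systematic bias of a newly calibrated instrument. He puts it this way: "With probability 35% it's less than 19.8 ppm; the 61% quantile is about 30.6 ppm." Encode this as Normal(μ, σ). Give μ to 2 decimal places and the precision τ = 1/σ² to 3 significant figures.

For Normal(μ,σ), the p-quantile is μ + z_p·σ. Here z_{0.35} = -0.3853, z_{0.61} = 0.2793.
So 19.8 = μ − 0.3853σ and 30.6 = μ + 0.2793σ.
Subtracting: σ = (30.6 − 19.8)/(0.2793 − (-0.3853)) = 16.25.
Then μ = 19.8 − (-0.3853)·16.25 = 26.06.
Precision τ = 1/σ² = 1/16.25² = 0.00379.

μ = 26.06, τ = 0.00379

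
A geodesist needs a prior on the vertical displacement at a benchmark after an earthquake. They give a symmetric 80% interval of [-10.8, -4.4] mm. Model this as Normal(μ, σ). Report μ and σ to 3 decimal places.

A symmetric 80% interval runs μ ± z·σ with z = 1.282.
Half-width = 3.2, so σ = 3.2/1.282 = 2.497.
μ is the interval midpoint, -7.600.

μ = -7.600, σ = 2.497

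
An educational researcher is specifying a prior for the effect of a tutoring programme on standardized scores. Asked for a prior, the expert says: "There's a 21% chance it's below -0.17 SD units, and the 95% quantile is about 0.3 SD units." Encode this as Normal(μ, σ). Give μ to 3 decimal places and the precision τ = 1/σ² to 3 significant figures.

μ = -0.015, τ = 27.2

The p-quantile of Normal(μ,σ) is μ + z_p·σ, with z_{0.21} = -0.8064 and z_{0.95} = 1.645.
Eliminate σ: μ = (z₂·x₁ − z₁·x₂)/(z₂ − z₁) = (1.645·-0.17 − (-0.8064)·0.3)/2.451 = -0.015.
Then σ = (x₂ − x₁)/(z₂ − z₁) = (0.3 − -0.17)/2.451 = 0.192.
Precision τ = 1/σ² = 1/0.1917² = 27.2.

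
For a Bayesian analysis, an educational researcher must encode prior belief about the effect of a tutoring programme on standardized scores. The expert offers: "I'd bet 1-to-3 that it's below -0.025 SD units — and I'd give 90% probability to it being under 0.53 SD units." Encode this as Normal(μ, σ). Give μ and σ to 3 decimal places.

μ = 0.166, σ = 0.284

The p-quantile of Normal(μ,σ) is μ + z_p·σ, with z_{0.25} = -0.6745 and z_{0.9} = 1.282.
Eliminate σ: μ = (z₂·x₁ − z₁·x₂)/(z₂ − z₁) = (1.282·-0.025 − (-0.6745)·0.53)/1.956 = 0.166.
Then σ = (x₂ − x₁)/(z₂ − z₁) = (0.53 − -0.025)/1.956 = 0.284.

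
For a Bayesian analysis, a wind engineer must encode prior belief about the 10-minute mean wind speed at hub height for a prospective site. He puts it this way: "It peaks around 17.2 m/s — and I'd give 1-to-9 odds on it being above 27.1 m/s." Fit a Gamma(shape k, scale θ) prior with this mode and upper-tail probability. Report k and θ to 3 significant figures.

Gamma(k,θ) with k>1 has mode (k−1)θ, so θ = 17.2/(k−1).
Need P(X < 27.1) = 0.9 with θ tied to k this way. Start at k = 2, θ = 17.2: P(X<27.1) ≈ 0.467.
Too low — raise k to concentrate. Iterating converges to k ≈ 10.1.
Then θ = 17.2/(10.1−1) ≈ 1.9.

k ≈ 10.1, θ ≈ 1.9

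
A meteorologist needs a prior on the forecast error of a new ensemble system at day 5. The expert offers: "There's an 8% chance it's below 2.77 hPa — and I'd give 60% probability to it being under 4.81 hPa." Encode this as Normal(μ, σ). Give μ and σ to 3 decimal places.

For Normal(μ,σ), the p-quantile is μ + z_p·σ. Here z_{0.08} = -1.405, z_{0.6} = 0.2533.
So 2.77 = μ − 1.405σ and 4.81 = μ + 0.2533σ.
Subtracting: σ = (4.81 − 2.77)/(0.2533 − (-1.405)) = 1.230.
Then μ = 2.77 − (-1.405)·1.230 = 4.498.

μ = 4.498, σ = 1.230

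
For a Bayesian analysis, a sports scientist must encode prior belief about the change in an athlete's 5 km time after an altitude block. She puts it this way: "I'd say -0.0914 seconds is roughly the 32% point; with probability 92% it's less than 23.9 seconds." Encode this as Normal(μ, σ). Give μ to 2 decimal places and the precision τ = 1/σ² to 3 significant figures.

For Normal(μ,σ), the p-quantile is μ + z_p·σ. Here z_{0.32} = -0.4677, z_{0.92} = 1.405.
So -0.0914 = μ − 0.4677σ and 23.9 = μ + 1.405σ.
Subtracting: σ = (23.9 − -0.0914)/(1.405 − (-0.4677)) = 12.81.
Then μ = -0.0914 − (-0.4677)·12.81 = 5.90.
Precision τ = 1/σ² = 1/12.81² = 0.00609.

μ = 5.90, τ = 0.00609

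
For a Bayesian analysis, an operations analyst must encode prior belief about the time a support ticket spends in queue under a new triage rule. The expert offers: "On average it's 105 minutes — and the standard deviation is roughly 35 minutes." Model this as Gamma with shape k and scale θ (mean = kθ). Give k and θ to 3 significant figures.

For Gamma(k, scale θ): mean = kθ, variance = kθ², so CV = 1/√k.
CV = SD/mean = 35/105 = 0.3333, hence k = 1/CV² = 9.
Then θ = mean/k = 105/9 = 11.7.

k ≈ 9, θ ≈ 11.7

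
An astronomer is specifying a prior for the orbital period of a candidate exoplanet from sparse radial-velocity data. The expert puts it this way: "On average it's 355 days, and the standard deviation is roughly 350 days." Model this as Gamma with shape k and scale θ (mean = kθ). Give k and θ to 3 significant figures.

For Gamma(k, scale θ): mean = kθ, variance = kθ², so CV = 1/√k.
CV = SD/mean = 350/355 = 0.9859, hence k = 1/CV² = 1.03.
Then θ = mean/k = 355/1.03 = 345.

k ≈ 1.03, θ ≈ 345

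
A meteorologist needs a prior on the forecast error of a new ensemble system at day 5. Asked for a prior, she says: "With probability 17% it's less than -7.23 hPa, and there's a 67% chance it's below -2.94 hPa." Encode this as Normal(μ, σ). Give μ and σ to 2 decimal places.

μ = -4.29, σ = 3.08

The p-quantile of Normal(μ,σ) is μ + z_p·σ, with z_{0.17} = -0.9542 and z_{0.67} = 0.4399.
Eliminate σ: μ = (z₂·x₁ − z₁·x₂)/(z₂ − z₁) = (0.4399·-7.23 − (-0.9542)·-2.94)/1.394 = -4.29.
Then σ = (x₂ − x₁)/(z₂ − z₁) = (-2.94 − -7.23)/1.394 = 3.08.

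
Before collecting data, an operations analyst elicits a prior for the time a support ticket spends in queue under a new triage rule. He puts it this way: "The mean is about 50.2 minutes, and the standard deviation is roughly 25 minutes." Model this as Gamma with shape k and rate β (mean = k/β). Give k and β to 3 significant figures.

For Gamma(k, rate β): mean = k/β, variance = k/β², so CV = 1/√k.
CV = SD/mean = 25/50.2 = 0.498, hence k = 1/CV² = 4.03.
Then β = k/mean = 4.03/50.2 = 0.0803.

k ≈ 4.03, β ≈ 0.0803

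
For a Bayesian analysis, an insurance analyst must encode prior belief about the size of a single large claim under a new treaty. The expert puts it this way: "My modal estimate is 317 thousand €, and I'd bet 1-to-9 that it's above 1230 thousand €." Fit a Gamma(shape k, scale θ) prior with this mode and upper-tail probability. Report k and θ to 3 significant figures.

Gamma(k,θ) with k>1 has mode (k−1)θ, so θ = 317/(k−1).
Need P(X < 1230) = 0.9 with θ tied to k this way. Start at k = 2, θ = 317: P(X<1230) ≈ 0.899.
Too low — raise k to concentrate. Iterating converges to k ≈ 2.
Then θ = 317/(2−1) ≈ 316.

k ≈ 2, θ ≈ 316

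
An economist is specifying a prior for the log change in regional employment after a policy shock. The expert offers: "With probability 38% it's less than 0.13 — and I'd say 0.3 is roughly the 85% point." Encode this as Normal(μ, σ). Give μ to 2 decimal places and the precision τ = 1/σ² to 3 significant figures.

μ = 0.17, τ = 62.3

For Normal(μ,σ), the p-quantile is μ + z_p·σ. Here z_{0.38} = -0.3055, z_{0.85} = 1.036.
So 0.13 = μ − 0.3055σ and 0.3 = μ + 1.036σ.
Subtracting: σ = (0.3 − 0.13)/(1.036 − (-0.3055)) = 0.13.
Then μ = 0.13 − (-0.3055)·0.13 = 0.17.
Precision τ = 1/σ² = 1/0.1267² = 62.3.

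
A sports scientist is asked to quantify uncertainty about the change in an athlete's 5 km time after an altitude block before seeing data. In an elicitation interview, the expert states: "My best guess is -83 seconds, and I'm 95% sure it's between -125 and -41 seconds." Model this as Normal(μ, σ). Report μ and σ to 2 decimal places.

A symmetric 95% interval runs μ ± z·σ with z = 1.96.
Half-width = 42, so σ = 42/1.96 = 21.43.
μ is the stated best guess, -83.00.

μ = -83.00, σ = 21.43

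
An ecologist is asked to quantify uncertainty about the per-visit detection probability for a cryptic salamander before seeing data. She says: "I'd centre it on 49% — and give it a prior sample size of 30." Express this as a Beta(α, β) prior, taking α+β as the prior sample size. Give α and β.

Under the effective-sample-size interpretation, Beta(α, β) has prior mean α/(α+β) and prior sample size α+β.
So α+β = 30 and α/(α+β) = 0.49, giving α = 0.49·30 = 14.7 and β = 30 − 14.7 = 15.3.

α = 14.7, β = 15.3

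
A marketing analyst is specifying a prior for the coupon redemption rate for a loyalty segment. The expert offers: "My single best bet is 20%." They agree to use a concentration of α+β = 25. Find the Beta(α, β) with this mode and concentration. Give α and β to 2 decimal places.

For α,β > 1 the Beta mode is (α−1)/(α+β−2). With α+β = 25, the mode is (α−1)/23.
Set (α−1)/23 = 0.2 → α = 1 + 0.2·23 = 5.60.
β = 25 − α = 19.40.

α = 5.60, β = 19.40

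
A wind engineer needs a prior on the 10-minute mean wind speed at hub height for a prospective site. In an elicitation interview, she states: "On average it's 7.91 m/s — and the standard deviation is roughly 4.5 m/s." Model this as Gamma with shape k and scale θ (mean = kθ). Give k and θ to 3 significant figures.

For Gamma(k, scale θ): mean = kθ, variance = kθ², so CV = 1/√k.
CV = SD/mean = 4.5/7.91 = 0.5689, hence k = 1/CV² = 3.09.
Then θ = mean/k = 7.91/3.09 = 2.56.

k ≈ 3.09, θ ≈ 2.56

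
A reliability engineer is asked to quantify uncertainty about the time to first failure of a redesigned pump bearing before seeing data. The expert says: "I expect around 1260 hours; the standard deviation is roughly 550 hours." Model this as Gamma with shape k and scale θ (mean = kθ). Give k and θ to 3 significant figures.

k ≈ 5.25, θ ≈ 240

For Gamma(k, scale θ): mean = kθ, variance = kθ², so CV = 1/√k.
CV = SD/mean = 550/1260 = 0.4365, hence k = 1/CV² = 5.25.
Then θ = mean/k = 1260/5.25 = 240.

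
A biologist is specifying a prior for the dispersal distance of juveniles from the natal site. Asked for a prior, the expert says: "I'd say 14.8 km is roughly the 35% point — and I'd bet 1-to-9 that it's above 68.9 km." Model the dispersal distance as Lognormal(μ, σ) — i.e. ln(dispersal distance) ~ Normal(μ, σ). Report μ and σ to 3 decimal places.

If T ~ Lognormal(μ,σ) then ln T ~ Normal(μ,σ), so the p-quantile of ln T is μ + z_p·σ.
ln(14.8) = 2.695 and ln(68.9) = 4.233; z_{0.35} = -0.3853, z_{0.9} = 1.282.
σ = (4.233 − 2.695)/(1.282 − (-0.3853)) = 0.923.
μ = 2.695 − (-0.3853)·0.923 = 3.050.

μ ≈ 3.050, σ ≈ 0.923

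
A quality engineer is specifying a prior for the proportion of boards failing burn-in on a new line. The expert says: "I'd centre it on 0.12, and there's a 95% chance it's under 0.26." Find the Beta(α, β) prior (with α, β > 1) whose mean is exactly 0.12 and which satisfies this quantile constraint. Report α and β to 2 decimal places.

With mean 0.12 fixed, write α = 0.12s, β = 0.88s where s = α+β.
Need P(θ < 0.26) = 0.95 under Beta(0.12s, 0.88s). Normal approximation: (q−m)/√(m(1−m)/s) ≈ z_{0.95} = 1.64, so s ≈ 0.12·0.88·(1.64)²/(0.26−0.12)² = 14.6.
At s = 14.6: P(θ<0.26) ≈ 0.932. Adjusting to match 0.95 gives s ≈ 18.70.
So α = 0.12·18.70 ≈ 2.24, β = 0.88·18.70 ≈ 16.46.

α ≈ 2.24, β ≈ 16.46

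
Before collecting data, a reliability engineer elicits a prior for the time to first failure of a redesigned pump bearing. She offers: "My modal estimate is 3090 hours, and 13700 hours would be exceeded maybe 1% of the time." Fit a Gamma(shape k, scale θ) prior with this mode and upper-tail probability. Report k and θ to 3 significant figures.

Gamma(k,θ) with k>1 has mode (k−1)θ, so θ = 3090/(k−1).
Need P(X < 13700) = 0.99 with θ tied to k this way. Start at k = 2, θ = 3090: P(X<13700) ≈ 0.935.
Too low — raise k to concentrate. Iterating converges to k ≈ 2.83.
Then θ = 3090/(2.83−1) ≈ 1690.

k ≈ 2.83, θ ≈ 1690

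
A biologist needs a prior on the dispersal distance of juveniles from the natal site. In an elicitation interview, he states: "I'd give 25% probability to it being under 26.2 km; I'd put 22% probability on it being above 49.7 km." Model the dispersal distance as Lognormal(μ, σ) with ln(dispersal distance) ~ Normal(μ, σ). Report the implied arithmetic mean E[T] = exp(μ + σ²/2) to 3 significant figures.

If T ~ Lognormal(μ,σ) then ln T ~ Normal(μ,σ), so the p-quantile of ln T is μ + z_p·σ.
ln(26.2) = 3.266 and ln(49.7) = 3.906; z_{0.25} = -0.6745, z_{0.78} = 0.7722.
σ = (3.906 − 3.266)/(0.7722 − (-0.6745)) = 0.443.
μ = 3.266 − (-0.6745)·0.443 = 3.564.
E[T] = exp(μ + σ²/2) = exp(3.564 + 0.0979) = 38.9 km.

E[T] ≈ 38.9 km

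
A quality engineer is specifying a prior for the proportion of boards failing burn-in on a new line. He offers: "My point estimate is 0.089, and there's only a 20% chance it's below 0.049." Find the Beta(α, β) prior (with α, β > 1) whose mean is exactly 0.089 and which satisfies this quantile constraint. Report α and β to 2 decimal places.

α ≈ 3.27, β ≈ 33.52

With mean 0.089 fixed, write α = 0.089s, β = 0.911s where s = α+β.
Need P(θ < 0.049) = 0.2 under Beta(0.089s, 0.911s). Normal approximation: (q−m)/√(m(1−m)/s) ≈ z_{0.2} = -0.842, so s ≈ 0.089·0.911·(-0.842)²/(0.049−0.089)² = 35.9.
At s = 35.9: P(θ<0.049) ≈ 0.204. Adjusting to match 0.2 gives s ≈ 36.80.
So α = 0.089·36.80 ≈ 3.27, β = 0.911·36.80 ≈ 33.52.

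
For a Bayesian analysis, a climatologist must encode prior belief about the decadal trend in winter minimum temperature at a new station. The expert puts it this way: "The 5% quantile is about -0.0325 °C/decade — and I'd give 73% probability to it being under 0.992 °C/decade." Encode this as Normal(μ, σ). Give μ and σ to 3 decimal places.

μ = 0.714, σ = 0.454

The p-quantile of Normal(μ,σ) is μ + z_p·σ, with z_{0.05} = -1.645 and z_{0.73} = 0.6128.
Eliminate σ: μ = (z₂·x₁ − z₁·x₂)/(z₂ − z₁) = (0.6128·-0.0325 − (-1.645)·0.992)/2.258 = 0.714.
Then σ = (x₂ − x₁)/(z₂ − z₁) = (0.992 − -0.0325)/2.258 = 0.454.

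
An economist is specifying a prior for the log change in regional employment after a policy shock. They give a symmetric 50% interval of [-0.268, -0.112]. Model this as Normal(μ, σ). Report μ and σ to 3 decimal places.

A symmetric 50% interval runs μ ± z·σ with z = 0.6745.
Half-width = 0.078, so σ = 0.078/0.6745 = 0.116.
μ is the interval midpoint, -0.190.

μ = -0.190, σ = 0.116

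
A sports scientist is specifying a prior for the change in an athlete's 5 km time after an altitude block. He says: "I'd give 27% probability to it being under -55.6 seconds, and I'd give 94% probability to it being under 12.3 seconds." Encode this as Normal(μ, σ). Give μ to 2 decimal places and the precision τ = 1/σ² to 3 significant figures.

The p-quantile of Normal(μ,σ) is μ + z_p·σ, with z_{0.27} = -0.6128 and z_{0.94} = 1.555.
Eliminate σ: μ = (z₂·x₁ − z₁·x₂)/(z₂ − z₁) = (1.555·-55.6 − (-0.6128)·12.3)/2.168 = -36.40.
Then σ = (x₂ − x₁)/(z₂ − z₁) = (12.3 − -55.6)/2.168 = 31.33.
Precision τ = 1/σ² = 1/31.33² = 0.00102.

μ = -36.40, τ = 0.00102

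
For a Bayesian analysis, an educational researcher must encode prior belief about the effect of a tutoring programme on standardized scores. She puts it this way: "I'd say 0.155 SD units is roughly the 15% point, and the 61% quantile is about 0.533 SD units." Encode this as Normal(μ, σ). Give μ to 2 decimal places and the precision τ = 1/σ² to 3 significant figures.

μ = 0.45, τ = 12.1

The p-quantile of Normal(μ,σ) is μ + z_p·σ, with z_{0.15} = -1.036 and z_{0.61} = 0.2793.
Eliminate σ: μ = (z₂·x₁ − z₁·x₂)/(z₂ − z₁) = (0.2793·0.155 − (-1.036)·0.533)/1.316 = 0.45.
Then σ = (x₂ − x₁)/(z₂ − z₁) = (0.533 − 0.155)/1.316 = 0.29.
Precision τ = 1/σ² = 1/0.2873² = 12.1.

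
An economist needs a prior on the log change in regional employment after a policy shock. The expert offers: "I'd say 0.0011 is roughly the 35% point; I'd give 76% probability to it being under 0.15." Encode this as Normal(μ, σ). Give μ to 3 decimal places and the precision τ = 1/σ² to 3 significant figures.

For Normal(μ,σ), the p-quantile is μ + z_p·σ. Here z_{0.35} = -0.3853, z_{0.76} = 0.7063.
So 0.0011 = μ − 0.3853σ and 0.15 = μ + 0.7063σ.
Subtracting: σ = (0.15 − 0.0011)/(0.7063 − (-0.3853)) = 0.136.
Then μ = 0.0011 − (-0.3853)·0.136 = 0.054.
Precision τ = 1/σ² = 1/0.1364² = 53.7.

μ = 0.054, τ = 53.7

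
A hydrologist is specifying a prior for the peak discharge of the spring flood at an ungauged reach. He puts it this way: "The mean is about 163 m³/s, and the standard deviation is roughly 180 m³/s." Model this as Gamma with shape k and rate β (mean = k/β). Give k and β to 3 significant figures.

k ≈ 0.82, β ≈ 0.00503

For Gamma(k, rate β): mean = k/β, variance = k/β², so CV = 1/√k.
CV = SD/mean = 180/163 = 1.104, hence k = 1/CV² = 0.82.
Then β = k/mean = 0.82/163 = 0.00503.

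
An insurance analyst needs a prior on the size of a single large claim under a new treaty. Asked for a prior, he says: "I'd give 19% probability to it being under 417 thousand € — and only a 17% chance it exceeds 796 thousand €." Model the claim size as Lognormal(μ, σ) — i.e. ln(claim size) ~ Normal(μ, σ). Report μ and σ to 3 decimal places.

If T ~ Lognormal(μ,σ) then ln T ~ Normal(μ,σ), so the p-quantile of ln T is μ + z_p·σ.
ln(417) = 6.033 and ln(796) = 6.68; z_{0.19} = -0.8779, z_{0.83} = 0.9542.
σ = (6.68 − 6.033)/(0.9542 − (-0.8779)) = 0.353.
μ = 6.033 − (-0.8779)·0.353 = 6.343.

μ ≈ 6.343, σ ≈ 0.353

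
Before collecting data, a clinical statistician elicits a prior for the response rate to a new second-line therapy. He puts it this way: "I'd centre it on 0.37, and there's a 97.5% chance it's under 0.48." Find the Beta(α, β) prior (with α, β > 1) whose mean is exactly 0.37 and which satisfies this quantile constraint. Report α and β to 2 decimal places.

With mean 0.37 fixed, write α = 0.37s, β = 0.63s where s = α+β.
Need P(θ < 0.48) = 0.975 under Beta(0.37s, 0.63s). Normal approximation: (q−m)/√(m(1−m)/s) ≈ z_{0.975} = 1.96, so s ≈ 0.37·0.63·(1.96)²/(0.48−0.37)² = 74.0.
At s = 74.0: P(θ<0.48) ≈ 0.973. Adjusting to match 0.975 gives s ≈ 77.01.
So α = 0.37·77.01 ≈ 28.49, β = 0.63·77.01 ≈ 48.52.

α ≈ 28.49, β ≈ 48.52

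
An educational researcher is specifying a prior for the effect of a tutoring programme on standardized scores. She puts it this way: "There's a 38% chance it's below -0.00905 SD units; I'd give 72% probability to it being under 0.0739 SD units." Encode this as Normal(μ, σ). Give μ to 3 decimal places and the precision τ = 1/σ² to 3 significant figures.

For Normal(μ,σ), the p-quantile is μ + z_p·σ. Here z_{0.38} = -0.3055, z_{0.72} = 0.5828.
So -0.00905 = μ − 0.3055σ and 0.0739 = μ + 0.5828σ.
Subtracting: σ = (0.0739 − -0.00905)/(0.5828 − (-0.3055)) = 0.093.
Then μ = -0.00905 − (-0.3055)·0.093 = 0.019.
Precision τ = 1/σ² = 1/0.09338² = 115.

μ = 0.019, τ = 115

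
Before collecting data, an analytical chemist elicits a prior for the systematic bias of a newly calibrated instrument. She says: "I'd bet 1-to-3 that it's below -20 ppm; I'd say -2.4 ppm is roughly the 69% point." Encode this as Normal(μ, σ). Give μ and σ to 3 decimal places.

The p-quantile of Normal(μ,σ) is μ + z_p·σ, with z_{0.25} = -0.6745 and z_{0.69} = 0.4959.
Eliminate σ: μ = (z₂·x₁ − z₁·x₂)/(z₂ − z₁) = (0.4959·-20 − (-0.6745)·-2.4)/1.17 = -9.857.
Then σ = (x₂ − x₁)/(z₂ − z₁) = (-2.4 − -20)/1.17 = 15.038.

μ = -9.857, σ = 15.038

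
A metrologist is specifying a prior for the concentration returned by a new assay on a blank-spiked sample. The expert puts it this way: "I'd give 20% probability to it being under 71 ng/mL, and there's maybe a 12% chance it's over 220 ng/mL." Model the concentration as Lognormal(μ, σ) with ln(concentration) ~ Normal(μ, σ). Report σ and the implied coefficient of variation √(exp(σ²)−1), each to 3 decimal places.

σ ≈ 0.561, CV ≈ 0.608

If T ~ Lognormal(μ,σ) then ln T ~ Normal(μ,σ), so the p-quantile of ln T is μ + z_p·σ.
ln(71) = 4.263 and ln(220) = 5.394; z_{0.2} = -0.8416, z_{0.88} = 1.175.
σ = (5.394 − 4.263)/(1.175 − (-0.8416)) = 0.561.
μ = 4.263 − (-0.8416)·0.561 = 4.735.
CV = √(exp(σ²)−1) = √(exp(0.3145)−1) = 0.608.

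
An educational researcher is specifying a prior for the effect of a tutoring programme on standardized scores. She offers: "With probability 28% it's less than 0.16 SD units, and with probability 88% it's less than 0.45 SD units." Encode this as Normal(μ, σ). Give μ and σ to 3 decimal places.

μ = 0.256, σ = 0.165

For Normal(μ,σ), the p-quantile is μ + z_p·σ. Here z_{0.28} = -0.5828, z_{0.88} = 1.175.
So 0.16 = μ − 0.5828σ and 0.45 = μ + 1.175σ.
Subtracting: σ = (0.45 − 0.16)/(1.175 − (-0.5828)) = 0.165.
Then μ = 0.16 − (-0.5828)·0.165 = 0.256.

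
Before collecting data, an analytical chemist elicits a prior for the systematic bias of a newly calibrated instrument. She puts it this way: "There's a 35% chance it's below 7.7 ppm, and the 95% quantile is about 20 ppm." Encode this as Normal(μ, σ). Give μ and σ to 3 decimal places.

The p-quantile of Normal(μ,σ) is μ + z_p·σ, with z_{0.35} = -0.3853 and z_{0.95} = 1.645.
Eliminate σ: μ = (z₂·x₁ − z₁·x₂)/(z₂ − z₁) = (1.645·7.7 − (-0.3853)·20)/2.03 = 10.035.
Then σ = (x₂ − x₁)/(z₂ − z₁) = (20 − 7.7)/2.03 = 6.059.

μ = 10.035, σ = 6.059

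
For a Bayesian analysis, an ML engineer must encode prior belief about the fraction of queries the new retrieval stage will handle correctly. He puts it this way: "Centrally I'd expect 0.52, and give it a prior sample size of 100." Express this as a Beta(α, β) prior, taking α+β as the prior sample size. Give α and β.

Under the effective-sample-size interpretation, Beta(α, β) has prior mean α/(α+β) and prior sample size α+β.
So α+β = 100 and α/(α+β) = 0.52, giving α = 0.52·100 = 52 and β = 100 − 52 = 48.

α = 52, β = 48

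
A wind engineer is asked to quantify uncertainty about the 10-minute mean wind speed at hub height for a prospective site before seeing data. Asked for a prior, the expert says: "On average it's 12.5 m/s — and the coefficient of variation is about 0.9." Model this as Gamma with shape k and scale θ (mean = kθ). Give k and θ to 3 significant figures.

k ≈ 1.23, θ ≈ 10.1

For Gamma(k, scale θ): mean = kθ, variance = kθ², so CV = 1/√k.
CV = 0.9, hence k = 1/CV² = 1.23.
Then θ = mean/k = 12.5/1.23 = 10.1.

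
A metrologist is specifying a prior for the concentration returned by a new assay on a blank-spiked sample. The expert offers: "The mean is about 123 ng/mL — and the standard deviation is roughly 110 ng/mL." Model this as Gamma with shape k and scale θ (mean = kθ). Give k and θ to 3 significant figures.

k ≈ 1.25, θ ≈ 98.4

For Gamma(k, scale θ): mean = kθ, variance = kθ², so CV = 1/√k.
CV = SD/mean = 110/123 = 0.8943, hence k = 1/CV² = 1.25.
Then θ = mean/k = 123/1.25 = 98.4.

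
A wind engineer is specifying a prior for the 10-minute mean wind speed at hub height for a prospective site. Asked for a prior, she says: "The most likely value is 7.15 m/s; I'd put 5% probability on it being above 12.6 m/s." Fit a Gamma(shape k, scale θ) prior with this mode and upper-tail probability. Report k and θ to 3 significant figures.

Gamma(k,θ) with k>1 has mode (k−1)θ, so θ = 7.15/(k−1).
Need P(X < 12.6) = 0.95 with θ tied to k this way. Start at k = 2, θ = 7.15: P(X<12.6) ≈ 0.526.
Too low — raise k to concentrate. Iterating converges to k ≈ 9.69.
Then θ = 7.15/(9.69−1) ≈ 0.823.

k ≈ 9.69, θ ≈ 0.823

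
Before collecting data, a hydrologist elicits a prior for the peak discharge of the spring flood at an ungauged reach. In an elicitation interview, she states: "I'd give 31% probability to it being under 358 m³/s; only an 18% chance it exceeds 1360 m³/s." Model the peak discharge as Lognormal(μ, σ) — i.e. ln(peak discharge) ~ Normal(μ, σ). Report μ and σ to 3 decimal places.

μ ≈ 6.350, σ ≈ 0.946

If T ~ Lognormal(μ,σ) then ln T ~ Normal(μ,σ), so the p-quantile of ln T is μ + z_p·σ.
ln(358) = 5.881 and ln(1360) = 7.215; z_{0.31} = -0.4959, z_{0.82} = 0.9154.
σ = (7.215 − 5.881)/(0.9154 − (-0.4959)) = 0.946.
μ = 5.881 − (-0.4959)·0.946 = 6.350.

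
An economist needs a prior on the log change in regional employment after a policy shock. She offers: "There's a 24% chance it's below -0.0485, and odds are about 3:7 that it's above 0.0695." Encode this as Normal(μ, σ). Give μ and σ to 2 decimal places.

The p-quantile of Normal(μ,σ) is μ + z_p·σ, with z_{0.24} = -0.7063 and z_{0.7} = 0.5244.
Eliminate σ: μ = (z₂·x₁ − z₁·x₂)/(z₂ − z₁) = (0.5244·-0.0485 − (-0.7063)·0.0695)/1.231 = 0.02.
Then σ = (x₂ − x₁)/(z₂ − z₁) = (0.0695 − -0.0485)/1.231 = 0.10.

μ = 0.02, σ = 0.10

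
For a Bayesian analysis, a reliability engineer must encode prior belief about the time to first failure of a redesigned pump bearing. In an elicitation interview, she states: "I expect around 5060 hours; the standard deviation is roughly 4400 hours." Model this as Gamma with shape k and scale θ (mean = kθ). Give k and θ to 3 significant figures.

k ≈ 1.32, θ ≈ 3830

For Gamma(k, scale θ): mean = kθ, variance = kθ², so CV = 1/√k.
CV = SD/mean = 4400/5060 = 0.8696, hence k = 1/CV² = 1.32.
Then θ = mean/k = 5060/1.32 = 3830.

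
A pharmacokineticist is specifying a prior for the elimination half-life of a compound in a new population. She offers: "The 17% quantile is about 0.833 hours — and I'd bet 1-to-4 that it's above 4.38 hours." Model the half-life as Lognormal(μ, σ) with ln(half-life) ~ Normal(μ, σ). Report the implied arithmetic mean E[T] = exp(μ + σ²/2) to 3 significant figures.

E[T] ≈ 3.08 hours

If T ~ Lognormal(μ,σ) then ln T ~ Normal(μ,σ), so the p-quantile of ln T is μ + z_p·σ.
ln(0.833) = -0.1827 and ln(4.38) = 1.477; z_{0.17} = -0.9542, z_{0.8} = 0.8416.
σ = (1.477 − -0.1827)/(0.8416 − (-0.9542)) = 0.924.
μ = -0.1827 − (-0.9542)·0.924 = 0.699.
E[T] = exp(μ + σ²/2) = exp(0.699 + 0.4271) = 3.08 hours.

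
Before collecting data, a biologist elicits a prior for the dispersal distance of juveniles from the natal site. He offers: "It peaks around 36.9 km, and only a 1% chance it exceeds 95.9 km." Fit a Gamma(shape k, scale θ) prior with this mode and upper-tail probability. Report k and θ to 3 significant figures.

k ≈ 6.1, θ ≈ 7.23

Gamma(k,θ) with k>1 has mode (k−1)θ, so θ = 36.9/(k−1).
Need P(X < 95.9) = 0.99 with θ tied to k this way. Start at k = 2, θ = 36.9: P(X<95.9) ≈ 0.732.
Too low — raise k to concentrate. Iterating converges to k ≈ 6.1.
Then θ = 36.9/(6.1−1) ≈ 7.23.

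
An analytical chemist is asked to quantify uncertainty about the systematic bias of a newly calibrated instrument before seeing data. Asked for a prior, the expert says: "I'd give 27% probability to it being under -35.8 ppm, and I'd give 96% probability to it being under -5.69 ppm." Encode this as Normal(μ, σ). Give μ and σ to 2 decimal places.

For Normal(μ,σ), the p-quantile is μ + z_p·σ. Here z_{0.27} = -0.6128, z_{0.96} = 1.751.
So -35.8 = μ − 0.6128σ and -5.69 = μ + 1.751σ.
Subtracting: σ = (-5.69 − -35.8)/(1.751 − (-0.6128)) = 12.74.
Then μ = -35.8 − (-0.6128)·12.74 = -27.99.

μ = -27.99, σ = 12.74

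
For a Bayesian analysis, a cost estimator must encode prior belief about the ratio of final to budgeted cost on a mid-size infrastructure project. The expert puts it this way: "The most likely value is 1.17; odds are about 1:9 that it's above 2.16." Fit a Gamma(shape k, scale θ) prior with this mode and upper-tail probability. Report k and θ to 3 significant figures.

Gamma(k,θ) with k>1 has mode (k−1)θ, so θ = 1.17/(k−1).
Need P(X < 2.16) = 0.9 with θ tied to k this way. Start at k = 2, θ = 1.17: P(X<2.16) ≈ 0.551.
Too low — raise k to concentrate. Iterating converges to k ≈ 6.08.
Then θ = 1.17/(6.08−1) ≈ 0.231.

k ≈ 6.08, θ ≈ 0.231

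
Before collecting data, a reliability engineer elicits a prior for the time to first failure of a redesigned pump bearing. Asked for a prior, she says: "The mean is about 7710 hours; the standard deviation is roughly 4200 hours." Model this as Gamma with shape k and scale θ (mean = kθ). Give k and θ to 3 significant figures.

k ≈ 3.37, θ ≈ 2290

For Gamma(k, scale θ): mean = kθ, variance = kθ², so CV = 1/√k.
CV = SD/mean = 4200/7710 = 0.5447, hence k = 1/CV² = 3.37.
Then θ = mean/k = 7710/3.37 = 2290.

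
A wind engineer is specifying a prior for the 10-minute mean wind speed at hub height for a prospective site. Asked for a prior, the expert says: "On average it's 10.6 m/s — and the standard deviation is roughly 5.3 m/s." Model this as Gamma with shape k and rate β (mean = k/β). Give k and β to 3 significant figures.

For Gamma(k, rate β): mean = k/β, variance = k/β², so CV = 1/√k.
CV = SD/mean = 5.3/10.6 = 0.5, hence k = 1/CV² = 4.
Then β = k/mean = 4/10.6 = 0.377.

k ≈ 4, β ≈ 0.377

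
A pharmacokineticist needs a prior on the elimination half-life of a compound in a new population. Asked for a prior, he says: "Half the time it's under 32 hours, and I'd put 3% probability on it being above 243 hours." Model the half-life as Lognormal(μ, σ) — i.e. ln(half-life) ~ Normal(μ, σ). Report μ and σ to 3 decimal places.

μ ≈ 3.466, σ ≈ 1.078

If T ~ Lognormal(μ,σ) then ln T ~ Normal(μ,σ), so the p-quantile of ln T is μ + z_p·σ.
ln(32) = 3.466 and ln(243) = 5.493; z_{0.5} = 0, z_{0.97} = 1.881.
σ = (5.493 − 3.466)/(1.881 − (0)) = 1.078.
μ = 3.466 − (0)·1.078 = 3.466.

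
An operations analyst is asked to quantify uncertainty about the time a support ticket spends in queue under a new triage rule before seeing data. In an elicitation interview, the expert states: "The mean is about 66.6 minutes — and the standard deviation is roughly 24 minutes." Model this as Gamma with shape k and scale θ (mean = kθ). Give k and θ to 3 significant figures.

For Gamma(k, scale θ): mean = kθ, variance = kθ², so CV = 1/√k.
CV = SD/mean = 24/66.6 = 0.3604, hence k = 1/CV² = 7.7.
Then θ = mean/k = 66.6/7.7 = 8.65.

k ≈ 7.7, θ ≈ 8.65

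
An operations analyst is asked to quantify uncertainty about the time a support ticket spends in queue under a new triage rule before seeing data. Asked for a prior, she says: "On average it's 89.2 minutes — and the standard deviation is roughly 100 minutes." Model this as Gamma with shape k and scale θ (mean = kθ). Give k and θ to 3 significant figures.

For Gamma(k, scale θ): mean = kθ, variance = kθ², so CV = 1/√k.
CV = SD/mean = 100/89.2 = 1.121, hence k = 1/CV² = 0.796.
Then θ = mean/k = 89.2/0.796 = 112.

k ≈ 0.796, θ ≈ 112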